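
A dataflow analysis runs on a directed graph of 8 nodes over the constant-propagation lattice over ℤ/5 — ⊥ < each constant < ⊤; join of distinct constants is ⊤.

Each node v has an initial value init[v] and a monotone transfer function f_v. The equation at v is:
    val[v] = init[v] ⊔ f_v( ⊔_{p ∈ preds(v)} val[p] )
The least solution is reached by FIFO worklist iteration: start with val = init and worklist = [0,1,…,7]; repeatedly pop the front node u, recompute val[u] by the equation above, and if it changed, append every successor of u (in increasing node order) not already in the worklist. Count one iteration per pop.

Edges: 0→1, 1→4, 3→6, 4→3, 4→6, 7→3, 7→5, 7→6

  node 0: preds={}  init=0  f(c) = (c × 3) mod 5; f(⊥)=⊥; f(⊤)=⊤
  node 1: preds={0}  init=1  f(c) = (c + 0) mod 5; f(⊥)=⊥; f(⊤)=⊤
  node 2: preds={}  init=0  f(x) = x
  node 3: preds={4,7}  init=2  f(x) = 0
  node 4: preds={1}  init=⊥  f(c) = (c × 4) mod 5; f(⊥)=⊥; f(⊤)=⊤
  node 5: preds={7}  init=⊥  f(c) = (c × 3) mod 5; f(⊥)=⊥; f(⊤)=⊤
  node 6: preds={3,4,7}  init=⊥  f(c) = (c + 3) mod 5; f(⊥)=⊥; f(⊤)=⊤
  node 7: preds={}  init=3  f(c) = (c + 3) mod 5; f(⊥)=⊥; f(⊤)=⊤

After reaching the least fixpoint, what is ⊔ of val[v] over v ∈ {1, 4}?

Iteration log — 9 steps:
  step 1. node 0  ⊔preds=⊥  new=0  stable
  step 2. node 1  ⊔preds=0  new=⊤  old=1  +wl: 
  step 3. node 2  ⊔preds=⊥  new=0  stable
  step 4. node 3  ⊔preds=3  new=⊤  old=2  +wl: 
  step 5. node 4  ⊔preds=⊤  new=⊤  old=⊥  +wl: 3
  step 6. node 5  ⊔preds=3  new=4  old=⊥  +wl: 
  step 7. node 6  ⊔preds=⊤  new=⊤  old=⊥  +wl: 
  step 8. node 7  ⊔preds=⊥  new=3  stable
  step 9. node 3  ⊔preds=⊤  new=⊤  stable

Least fixpoint reached:
  node 0: 0
  node 1: ⊤
  node 2: 0
  node 3: ⊤
  node 4: ⊤
  node 5: 4
  node 6: ⊤
  node 7: 3

⊤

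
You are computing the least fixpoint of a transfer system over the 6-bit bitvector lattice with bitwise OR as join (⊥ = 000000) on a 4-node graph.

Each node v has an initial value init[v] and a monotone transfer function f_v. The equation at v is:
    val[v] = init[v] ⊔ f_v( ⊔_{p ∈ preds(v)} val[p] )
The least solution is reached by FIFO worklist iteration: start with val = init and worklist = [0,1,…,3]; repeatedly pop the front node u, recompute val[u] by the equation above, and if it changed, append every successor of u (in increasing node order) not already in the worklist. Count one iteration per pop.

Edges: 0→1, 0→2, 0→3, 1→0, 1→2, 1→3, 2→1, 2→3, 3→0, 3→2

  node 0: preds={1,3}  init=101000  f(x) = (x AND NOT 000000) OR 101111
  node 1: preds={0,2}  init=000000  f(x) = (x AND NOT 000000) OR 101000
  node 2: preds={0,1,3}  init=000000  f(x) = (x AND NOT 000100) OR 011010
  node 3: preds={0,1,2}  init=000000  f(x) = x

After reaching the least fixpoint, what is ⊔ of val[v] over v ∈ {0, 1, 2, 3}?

Trace (9 dequeues):
  [1] u=0 | in 000000 | out 101111 | prev 101000 | push {}
  [2] u=1 | in 101111 | out 101111 | prev 000000 | push {0}
  [3] u=2 | in 101111 | out 111011 | prev 000000 | push {1}
  [4] u=3 | in 111111 | out 111111 | prev 000000 | push {2}
  [5] u=0 | in 111111 | out 111111 | prev 101111 | push {3}
  [6] u=1 | in 111111 | out 111111 | prev 101111 | push {0}
  [7] u=2 | in 111111 | out 111011 | ==
  [8] u=3 | in 111111 | out 111111 | ==
  [9] u=0 | in 111111 | out 111111 | ==

Converged values:
  [0] 111111
  [1] 111111
  [2] 111011
  [3] 111111

111111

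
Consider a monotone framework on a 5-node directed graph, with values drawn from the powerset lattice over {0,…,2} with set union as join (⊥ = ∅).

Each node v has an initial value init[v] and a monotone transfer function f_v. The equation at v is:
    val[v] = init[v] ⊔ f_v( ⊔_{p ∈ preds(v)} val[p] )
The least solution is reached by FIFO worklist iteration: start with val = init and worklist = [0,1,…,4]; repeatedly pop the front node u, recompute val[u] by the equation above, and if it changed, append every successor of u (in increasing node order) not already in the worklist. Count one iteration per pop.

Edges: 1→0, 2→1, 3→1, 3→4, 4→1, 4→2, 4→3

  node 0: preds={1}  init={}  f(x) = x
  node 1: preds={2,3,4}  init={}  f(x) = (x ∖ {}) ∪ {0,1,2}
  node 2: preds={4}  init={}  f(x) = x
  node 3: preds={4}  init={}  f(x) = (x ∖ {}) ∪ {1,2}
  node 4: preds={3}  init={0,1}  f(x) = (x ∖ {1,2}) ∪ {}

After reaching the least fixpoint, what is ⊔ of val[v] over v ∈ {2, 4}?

{0,1}

Iteration log — 7 steps:
  step 1. node 0  ⊔preds={}  new={}  stable
  step 2. node 1  ⊔preds={0,1}  new={0,1,2}  old={}  +wl: 0
  step 3. node 2  ⊔preds={0,1}  new={0,1}  old={}  +wl: 1
  step 4. node 3  ⊔preds={0,1}  new={0,1,2}  old={}  +wl: 
  step 5. node 4  ⊔preds={0,1,2}  new={0,1}  stable
  step 6. node 0  ⊔preds={0,1,2}  new={0,1,2}  old={}  +wl: 
  step 7. node 1  ⊔preds={0,1,2}  new={0,1,2}  stable

Least fixpoint reached:
  node 0: {0,1,2}
  node 1: {0,1,2}
  node 2: {0,1}
  node 3: {0,1,2}
  node 4: {0,1}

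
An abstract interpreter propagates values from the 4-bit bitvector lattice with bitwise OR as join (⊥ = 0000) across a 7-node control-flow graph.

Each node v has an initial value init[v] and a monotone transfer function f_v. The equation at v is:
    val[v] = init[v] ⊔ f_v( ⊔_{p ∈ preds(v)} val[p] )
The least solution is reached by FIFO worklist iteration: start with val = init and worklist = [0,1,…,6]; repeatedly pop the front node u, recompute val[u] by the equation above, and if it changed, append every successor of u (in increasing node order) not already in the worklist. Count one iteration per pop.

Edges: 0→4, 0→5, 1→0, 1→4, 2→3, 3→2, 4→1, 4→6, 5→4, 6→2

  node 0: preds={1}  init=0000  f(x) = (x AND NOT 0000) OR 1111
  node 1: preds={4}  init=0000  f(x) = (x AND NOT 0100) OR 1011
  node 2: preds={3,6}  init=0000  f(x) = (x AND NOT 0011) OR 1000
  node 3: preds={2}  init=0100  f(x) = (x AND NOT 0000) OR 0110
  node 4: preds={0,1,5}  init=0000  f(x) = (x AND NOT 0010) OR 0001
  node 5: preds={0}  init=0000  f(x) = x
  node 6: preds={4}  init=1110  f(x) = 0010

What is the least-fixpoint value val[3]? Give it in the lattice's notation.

Worklist (11 pops):
  #1 pop 0: in=0000 → 1111 (was 0000); enqueue []
  #2 pop 1: in=0000 → 1011 (was 0000); enqueue [0]
  #3 pop 2: in=1110 → 1100 (was 0000); enqueue []
  #4 pop 3: in=1100 → 1110 (was 0100); enqueue [2]
  #5 pop 4: in=1111 → 1101 (was 0000); enqueue [1]
  #6 pop 5: in=1111 → 1111 (was 0000); enqueue [4]
  #7 pop 6: in=1101 → 1110 (no change)
  #8 pop 0: in=1011 → 1111 (no change)
  #9 pop 2: in=1110 → 1100 (no change)
  #10 pop 1: in=1101 → 1011 (no change)
  #11 pop 4: in=1111 → 1101 (no change)

Fixpoint:
  val[0] = 1111
  val[1] = 1011
  val[2] = 1100
  val[3] = 1110
  val[4] = 1101
  val[5] = 1111
  val[6] = 1110

1110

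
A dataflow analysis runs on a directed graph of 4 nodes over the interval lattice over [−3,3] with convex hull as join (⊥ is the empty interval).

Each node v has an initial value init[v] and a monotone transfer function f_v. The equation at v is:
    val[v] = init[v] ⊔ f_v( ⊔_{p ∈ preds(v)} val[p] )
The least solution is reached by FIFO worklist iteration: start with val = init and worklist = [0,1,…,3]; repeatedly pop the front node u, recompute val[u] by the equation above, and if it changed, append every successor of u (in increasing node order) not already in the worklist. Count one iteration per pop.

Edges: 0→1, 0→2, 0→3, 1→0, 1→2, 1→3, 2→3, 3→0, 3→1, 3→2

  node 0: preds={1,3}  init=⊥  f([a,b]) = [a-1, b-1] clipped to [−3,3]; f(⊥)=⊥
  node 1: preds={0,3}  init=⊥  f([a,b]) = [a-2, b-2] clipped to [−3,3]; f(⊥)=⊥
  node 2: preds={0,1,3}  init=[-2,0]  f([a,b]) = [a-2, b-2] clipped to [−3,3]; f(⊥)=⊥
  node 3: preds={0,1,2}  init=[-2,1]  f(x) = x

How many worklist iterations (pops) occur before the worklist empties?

7

Worklist (7 pops):
  #1 pop 0: in=[-2,1] → [-3,0] (was ⊥); enqueue []
  #2 pop 1: in=[-3,1] → [-3,-1] (was ⊥); enqueue [0]
  #3 pop 2: in=[-3,1] → [-3,0] (was [-2,0]); enqueue []
  #4 pop 3: in=[-3,0] → [-3,1] (was [-2,1]); enqueue [1,2]
  #5 pop 0: in=[-3,1] → [-3,0] (no change)
  #6 pop 1: in=[-3,1] → [-3,-1] (no change)
  #7 pop 2: in=[-3,1] → [-3,0] (no change)

Fixpoint:
  val[0] = [-3,0]
  val[1] = [-3,-1]
  val[2] = [-3,0]
  val[3] = [-3,1]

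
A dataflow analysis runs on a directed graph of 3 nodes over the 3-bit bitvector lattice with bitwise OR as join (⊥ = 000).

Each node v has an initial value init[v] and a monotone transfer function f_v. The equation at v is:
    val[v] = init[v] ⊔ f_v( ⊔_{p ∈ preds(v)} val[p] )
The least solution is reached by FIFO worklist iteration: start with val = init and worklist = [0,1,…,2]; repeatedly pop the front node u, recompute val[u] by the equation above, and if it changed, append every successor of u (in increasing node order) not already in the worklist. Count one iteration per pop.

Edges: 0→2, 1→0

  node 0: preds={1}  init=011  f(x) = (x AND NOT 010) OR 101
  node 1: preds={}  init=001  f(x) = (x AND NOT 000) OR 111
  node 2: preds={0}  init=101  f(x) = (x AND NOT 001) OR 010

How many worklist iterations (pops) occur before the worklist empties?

Trace (4 dequeues):
  [1] u=0 | in 001 | out 111 | prev 011 | push {}
  [2] u=1 | in 000 | out 111 | prev 001 | push {0}
  [3] u=2 | in 111 | out 111 | prev 101 | push {}
  [4] u=0 | in 111 | out 111 | ==

Converged values:
  [0] 111
  [1] 111
  [2] 111

4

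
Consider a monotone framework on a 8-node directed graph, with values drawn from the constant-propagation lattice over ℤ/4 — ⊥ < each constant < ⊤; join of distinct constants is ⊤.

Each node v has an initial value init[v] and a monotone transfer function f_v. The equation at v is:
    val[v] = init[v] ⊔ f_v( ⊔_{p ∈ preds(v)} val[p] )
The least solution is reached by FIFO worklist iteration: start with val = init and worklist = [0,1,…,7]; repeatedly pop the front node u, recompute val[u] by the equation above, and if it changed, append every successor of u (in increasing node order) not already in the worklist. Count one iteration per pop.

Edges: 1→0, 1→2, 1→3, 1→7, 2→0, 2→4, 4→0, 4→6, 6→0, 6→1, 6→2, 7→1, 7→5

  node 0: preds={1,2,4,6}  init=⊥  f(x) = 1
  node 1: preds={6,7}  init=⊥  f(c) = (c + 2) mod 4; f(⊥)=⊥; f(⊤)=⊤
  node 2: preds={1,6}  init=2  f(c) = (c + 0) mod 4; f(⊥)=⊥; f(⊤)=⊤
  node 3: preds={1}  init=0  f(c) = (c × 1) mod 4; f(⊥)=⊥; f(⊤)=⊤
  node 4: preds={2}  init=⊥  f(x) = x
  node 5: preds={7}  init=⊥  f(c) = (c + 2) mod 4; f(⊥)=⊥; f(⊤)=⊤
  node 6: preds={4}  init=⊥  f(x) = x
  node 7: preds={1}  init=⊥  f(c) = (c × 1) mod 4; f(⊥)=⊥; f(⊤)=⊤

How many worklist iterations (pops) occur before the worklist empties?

Worklist (25 pops):
  #1 pop 0: in=2 → 1 (was ⊥); enqueue []
  #2 pop 1: in=⊥ → ⊥ (no change)
  #3 pop 2: in=⊥ → 2 (no change)
  #4 pop 3: in=⊥ → 0 (no change)
  #5 pop 4: in=2 → 2 (was ⊥); enqueue [0]
  #6 pop 5: in=⊥ → ⊥ (no change)
  #7 pop 6: in=2 → 2 (was ⊥); enqueue [1,2]
  #8 pop 7: in=⊥ → ⊥ (no change)
  #9 pop 0: in=2 → 1 (no change)
  #10 pop 1: in=2 → 0 (was ⊥); enqueue [0,3,7]
  #11 pop 2: in=⊤ → ⊤ (was 2); enqueue [4]
  #12 pop 0: in=⊤ → 1 (no change)
  #13 pop 3: in=0 → 0 (no change)
  #14 pop 7: in=0 → 0 (was ⊥); enqueue [1,5]
  #15 pop 4: in=⊤ → ⊤ (was 2); enqueue [0,6]
  #16 pop 1: in=⊤ → ⊤ (was 0); enqueue [2,3,7]
  #17 pop 5: in=0 → 2 (was ⊥); enqueue []
  #18 pop 0: in=⊤ → 1 (no change)
  #19 pop 6: in=⊤ → ⊤ (was 2); enqueue [0,1]
  #20 pop 2: in=⊤ → ⊤ (no change)
  #21 pop 3: in=⊤ → ⊤ (was 0); enqueue []
  #22 pop 7: in=⊤ → ⊤ (was 0); enqueue [5]
  #23 pop 0: in=⊤ → 1 (no change)
  #24 pop 1: in=⊤ → ⊤ (no change)
  #25 pop 5: in=⊤ → ⊤ (was 2); enqueue []

Fixpoint:
  val[0] = 1
  val[1] = ⊤
  val[2] = ⊤
  val[3] = ⊤
  val[4] = ⊤
  val[5] = ⊤
  val[6] = ⊤
  val[7] = ⊤

25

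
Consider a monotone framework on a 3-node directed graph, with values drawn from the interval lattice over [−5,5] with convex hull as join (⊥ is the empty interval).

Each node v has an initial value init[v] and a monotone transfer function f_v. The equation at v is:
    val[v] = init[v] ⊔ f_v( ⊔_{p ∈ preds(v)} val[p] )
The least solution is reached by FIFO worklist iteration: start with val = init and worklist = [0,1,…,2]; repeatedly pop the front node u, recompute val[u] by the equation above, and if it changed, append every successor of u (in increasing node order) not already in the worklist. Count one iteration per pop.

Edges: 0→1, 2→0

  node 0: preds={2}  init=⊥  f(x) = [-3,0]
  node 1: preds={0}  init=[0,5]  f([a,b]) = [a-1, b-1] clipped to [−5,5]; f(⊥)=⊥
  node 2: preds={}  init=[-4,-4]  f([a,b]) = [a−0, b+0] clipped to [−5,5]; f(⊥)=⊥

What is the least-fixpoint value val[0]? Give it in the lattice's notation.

[-3,0]

Trace (3 dequeues):
  [1] u=0 | in [-4,-4] | out [-3,0] | prev ⊥ | push {}
  [2] u=1 | in [-3,0] | out [-4,5] | prev [0,5] | push {}
  [3] u=2 | in ⊥ | out [-4,-4] | ==

Converged values:
  [0] [-3,0]
  [1] [-4,5]
  [2] [-4,-4]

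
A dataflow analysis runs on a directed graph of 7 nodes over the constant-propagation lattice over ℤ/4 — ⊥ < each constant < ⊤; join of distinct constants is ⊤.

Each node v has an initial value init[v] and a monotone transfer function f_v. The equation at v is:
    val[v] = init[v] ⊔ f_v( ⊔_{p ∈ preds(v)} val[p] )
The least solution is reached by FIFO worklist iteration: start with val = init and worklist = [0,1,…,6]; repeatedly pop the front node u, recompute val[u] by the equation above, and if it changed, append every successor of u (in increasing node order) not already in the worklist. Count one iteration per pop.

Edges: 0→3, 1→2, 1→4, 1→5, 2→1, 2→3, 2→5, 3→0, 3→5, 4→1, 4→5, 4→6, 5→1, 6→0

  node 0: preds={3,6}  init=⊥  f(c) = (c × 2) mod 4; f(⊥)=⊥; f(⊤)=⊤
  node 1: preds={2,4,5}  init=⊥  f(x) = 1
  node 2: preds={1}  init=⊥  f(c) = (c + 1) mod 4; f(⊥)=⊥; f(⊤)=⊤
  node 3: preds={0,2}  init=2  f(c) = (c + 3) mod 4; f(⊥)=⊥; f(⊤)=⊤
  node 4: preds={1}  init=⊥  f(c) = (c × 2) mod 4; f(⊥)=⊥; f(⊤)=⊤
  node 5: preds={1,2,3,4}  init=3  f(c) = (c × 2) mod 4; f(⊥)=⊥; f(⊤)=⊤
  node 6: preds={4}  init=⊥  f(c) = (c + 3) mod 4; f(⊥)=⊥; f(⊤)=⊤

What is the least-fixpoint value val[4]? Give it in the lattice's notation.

2

Iteration log — 10 steps:
  step 1. node 0  ⊔preds=2  new=0  old=⊥  +wl: 
  step 2. node 1  ⊔preds=3  new=1  old=⊥  +wl: 
  step 3. node 2  ⊔preds=1  new=2  old=⊥  +wl: 1
  step 4. node 3  ⊔preds=⊤  new=⊤  old=2  +wl: 0
  step 5. node 4  ⊔preds=1  new=2  old=⊥  +wl: 
  step 6. node 5  ⊔preds=⊤  new=⊤  old=3  +wl: 
  step 7. node 6  ⊔preds=2  new=1  old=⊥  +wl: 
  step 8. node 1  ⊔preds=⊤  new=1  stable
  step 9. node 0  ⊔preds=⊤  new=⊤  old=0  +wl: 3
  step 10. node 3  ⊔preds=⊤  new=⊤  stable

Least fixpoint reached:
  node 0: ⊤
  node 1: 1
  node 2: 2
  node 3: ⊤
  node 4: 2
  node 5: ⊤
  node 6: 1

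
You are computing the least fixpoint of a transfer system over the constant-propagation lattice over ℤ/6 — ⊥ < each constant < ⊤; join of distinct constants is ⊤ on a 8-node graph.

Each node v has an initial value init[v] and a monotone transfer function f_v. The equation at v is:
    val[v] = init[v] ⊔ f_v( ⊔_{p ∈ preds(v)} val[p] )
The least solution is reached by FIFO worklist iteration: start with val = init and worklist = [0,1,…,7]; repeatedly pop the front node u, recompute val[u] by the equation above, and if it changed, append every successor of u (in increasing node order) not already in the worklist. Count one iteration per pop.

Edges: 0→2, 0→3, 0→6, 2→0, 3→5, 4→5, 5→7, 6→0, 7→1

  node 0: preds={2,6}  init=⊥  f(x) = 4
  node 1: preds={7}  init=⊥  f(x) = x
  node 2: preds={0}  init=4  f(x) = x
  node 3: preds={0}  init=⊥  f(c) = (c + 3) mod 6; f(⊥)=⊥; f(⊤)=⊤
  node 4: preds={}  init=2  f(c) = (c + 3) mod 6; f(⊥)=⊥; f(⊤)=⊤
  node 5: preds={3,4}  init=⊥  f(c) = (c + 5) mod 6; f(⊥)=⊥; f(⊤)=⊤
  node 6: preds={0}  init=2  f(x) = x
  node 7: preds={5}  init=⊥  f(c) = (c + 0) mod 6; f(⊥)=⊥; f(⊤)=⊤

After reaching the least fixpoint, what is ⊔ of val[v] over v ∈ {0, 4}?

Trace (10 dequeues):
  [1] u=0 | in ⊤ | out 4 | prev ⊥ | push {}
  [2] u=1 | in ⊥ | out ⊥ | ==
  [3] u=2 | in 4 | out 4 | ==
  [4] u=3 | in 4 | out 1 | prev ⊥ | push {}
  [5] u=4 | in ⊥ | out 2 | ==
  [6] u=5 | in ⊤ | out ⊤ | prev ⊥ | push {}
  [7] u=6 | in 4 | out ⊤ | prev 2 | push {0}
  [8] u=7 | in ⊤ | out ⊤ | prev ⊥ | push {1}
  [9] u=0 | in ⊤ | out 4 | ==
  [10] u=1 | in ⊤ | out ⊤ | prev ⊥ | push {}

Converged values:
  [0] 4
  [1] ⊤
  [2] 4
  [3] 1
  [4] 2
  [5] ⊤
  [6] ⊤
  [7] ⊤

⊤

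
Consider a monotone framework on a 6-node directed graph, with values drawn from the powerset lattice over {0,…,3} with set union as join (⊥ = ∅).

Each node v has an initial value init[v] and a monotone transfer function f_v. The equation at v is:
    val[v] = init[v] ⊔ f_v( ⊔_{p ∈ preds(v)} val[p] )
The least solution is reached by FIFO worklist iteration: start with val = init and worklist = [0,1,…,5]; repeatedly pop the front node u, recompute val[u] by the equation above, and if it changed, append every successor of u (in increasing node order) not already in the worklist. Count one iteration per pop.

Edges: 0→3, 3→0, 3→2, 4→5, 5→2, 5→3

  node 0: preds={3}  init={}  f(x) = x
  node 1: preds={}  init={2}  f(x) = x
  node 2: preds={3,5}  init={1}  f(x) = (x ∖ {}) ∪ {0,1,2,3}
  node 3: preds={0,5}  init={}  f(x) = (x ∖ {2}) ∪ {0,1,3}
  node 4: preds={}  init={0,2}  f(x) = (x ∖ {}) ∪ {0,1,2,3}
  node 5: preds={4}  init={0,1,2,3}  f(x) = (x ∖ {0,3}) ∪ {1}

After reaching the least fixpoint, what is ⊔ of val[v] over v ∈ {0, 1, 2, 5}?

{0,1,2,3}

Worklist (9 pops):
  #1 pop 0: in={} → {} (no change)
  #2 pop 1: in={} → {2} (no change)
  #3 pop 2: in={0,1,2,3} → {0,1,2,3} (was {1}); enqueue []
  #4 pop 3: in={0,1,2,3} → {0,1,3} (was {}); enqueue [0,2]
  #5 pop 4: in={} → {0,1,2,3} (was {0,2}); enqueue []
  #6 pop 5: in={0,1,2,3} → {0,1,2,3} (no change)
  #7 pop 0: in={0,1,3} → {0,1,3} (was {}); enqueue [3]
  #8 pop 2: in={0,1,2,3} → {0,1,2,3} (no change)
  #9 pop 3: in={0,1,2,3} → {0,1,3} (no change)

Fixpoint:
  val[0] = {0,1,3}
  val[1] = {2}
  val[2] = {0,1,2,3}
  val[3] = {0,1,3}
  val[4] = {0,1,2,3}
  val[5] = {0,1,2,3}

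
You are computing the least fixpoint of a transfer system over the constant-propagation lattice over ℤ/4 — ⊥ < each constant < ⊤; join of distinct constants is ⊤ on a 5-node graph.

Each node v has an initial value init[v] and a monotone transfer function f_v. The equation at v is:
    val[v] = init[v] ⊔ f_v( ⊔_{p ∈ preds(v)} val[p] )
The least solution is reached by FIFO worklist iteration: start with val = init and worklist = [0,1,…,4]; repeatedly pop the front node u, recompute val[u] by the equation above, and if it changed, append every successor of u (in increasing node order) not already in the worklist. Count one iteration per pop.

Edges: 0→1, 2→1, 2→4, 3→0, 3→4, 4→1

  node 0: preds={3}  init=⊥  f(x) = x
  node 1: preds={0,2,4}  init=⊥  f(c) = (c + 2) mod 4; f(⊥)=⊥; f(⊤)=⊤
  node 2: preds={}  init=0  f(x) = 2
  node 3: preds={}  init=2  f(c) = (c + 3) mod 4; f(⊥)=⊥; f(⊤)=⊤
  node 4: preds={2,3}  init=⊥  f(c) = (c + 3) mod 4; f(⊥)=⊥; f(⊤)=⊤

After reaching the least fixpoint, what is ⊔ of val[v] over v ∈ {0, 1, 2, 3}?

⊤

Worklist (6 pops):
  #1 pop 0: in=2 → 2 (was ⊥); enqueue []
  #2 pop 1: in=⊤ → ⊤ (was ⊥); enqueue []
  #3 pop 2: in=⊥ → ⊤ (was 0); enqueue [1]
  #4 pop 3: in=⊥ → 2 (no change)
  #5 pop 4: in=⊤ → ⊤ (was ⊥); enqueue []
  #6 pop 1: in=⊤ → ⊤ (no change)

Fixpoint:
  val[0] = 2
  val[1] = ⊤
  val[2] = ⊤
  val[3] = 2
  val[4] = ⊤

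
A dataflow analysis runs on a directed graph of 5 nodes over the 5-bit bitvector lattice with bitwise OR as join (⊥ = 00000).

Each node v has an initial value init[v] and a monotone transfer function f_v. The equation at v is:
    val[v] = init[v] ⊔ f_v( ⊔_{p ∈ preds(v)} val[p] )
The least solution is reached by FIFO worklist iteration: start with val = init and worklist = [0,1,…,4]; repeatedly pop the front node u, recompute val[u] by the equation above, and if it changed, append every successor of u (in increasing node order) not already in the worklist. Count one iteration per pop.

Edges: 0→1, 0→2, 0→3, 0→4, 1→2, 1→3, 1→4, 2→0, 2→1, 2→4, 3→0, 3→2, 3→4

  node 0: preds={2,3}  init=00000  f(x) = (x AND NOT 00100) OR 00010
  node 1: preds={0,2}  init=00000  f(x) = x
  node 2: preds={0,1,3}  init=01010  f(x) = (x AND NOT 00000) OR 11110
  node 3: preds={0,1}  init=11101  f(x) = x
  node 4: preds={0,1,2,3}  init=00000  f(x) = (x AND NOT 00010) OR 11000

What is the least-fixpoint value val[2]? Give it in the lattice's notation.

Trace (10 dequeues):
  [1] u=0 | in 11111 | out 11011 | prev 00000 | push {}
  [2] u=1 | in 11011 | out 11011 | prev 00000 | push {}
  [3] u=2 | in 11111 | out 11111 | prev 01010 | push {0,1}
  [4] u=3 | in 11011 | out 11111 | prev 11101 | push {2}
  [5] u=4 | in 11111 | out 11101 | prev 00000 | push {}
  [6] u=0 | in 11111 | out 11011 | ==
  [7] u=1 | in 11111 | out 11111 | prev 11011 | push {3,4}
  [8] u=2 | in 11111 | out 11111 | ==
  [9] u=3 | in 11111 | out 11111 | ==
  [10] u=4 | in 11111 | out 11101 | ==

Converged values:
  [0] 11011
  [1] 11111
  [2] 11111
  [3] 11111
  [4] 11101

11111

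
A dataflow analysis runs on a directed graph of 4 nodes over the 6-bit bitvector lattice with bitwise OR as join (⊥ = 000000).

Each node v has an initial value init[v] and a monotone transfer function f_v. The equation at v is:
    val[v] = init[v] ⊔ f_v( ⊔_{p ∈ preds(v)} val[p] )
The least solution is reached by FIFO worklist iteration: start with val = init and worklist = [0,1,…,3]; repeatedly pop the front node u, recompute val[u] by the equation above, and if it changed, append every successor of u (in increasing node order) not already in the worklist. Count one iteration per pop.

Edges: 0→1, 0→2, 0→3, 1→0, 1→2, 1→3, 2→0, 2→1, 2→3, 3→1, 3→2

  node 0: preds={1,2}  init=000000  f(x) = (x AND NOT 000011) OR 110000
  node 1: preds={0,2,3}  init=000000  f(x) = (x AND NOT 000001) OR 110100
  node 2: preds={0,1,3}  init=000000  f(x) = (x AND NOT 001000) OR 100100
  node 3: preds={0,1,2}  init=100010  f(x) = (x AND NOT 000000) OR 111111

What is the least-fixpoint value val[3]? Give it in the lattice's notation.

111111

Worklist (12 pops):
  #1 pop 0: in=000000 → 110000 (was 000000); enqueue []
  #2 pop 1: in=110010 → 110110 (was 000000); enqueue [0]
  #3 pop 2: in=110110 → 110110 (was 000000); enqueue [1]
  #4 pop 3: in=110110 → 111111 (was 100010); enqueue [2]
  #5 pop 0: in=110110 → 110100 (was 110000); enqueue [3]
  #6 pop 1: in=111111 → 111110 (was 110110); enqueue [0]
  #7 pop 2: in=111111 → 110111 (was 110110); enqueue [1]
  #8 pop 3: in=111111 → 111111 (no change)
  #9 pop 0: in=111111 → 111100 (was 110100); enqueue [2,3]
  #10 pop 1: in=111111 → 111110 (no change)
  #11 pop 2: in=111111 → 110111 (no change)
  #12 pop 3: in=111111 → 111111 (no change)

Fixpoint:
  val[0] = 111100
  val[1] = 111110
  val[2] = 110111
  val[3] = 111111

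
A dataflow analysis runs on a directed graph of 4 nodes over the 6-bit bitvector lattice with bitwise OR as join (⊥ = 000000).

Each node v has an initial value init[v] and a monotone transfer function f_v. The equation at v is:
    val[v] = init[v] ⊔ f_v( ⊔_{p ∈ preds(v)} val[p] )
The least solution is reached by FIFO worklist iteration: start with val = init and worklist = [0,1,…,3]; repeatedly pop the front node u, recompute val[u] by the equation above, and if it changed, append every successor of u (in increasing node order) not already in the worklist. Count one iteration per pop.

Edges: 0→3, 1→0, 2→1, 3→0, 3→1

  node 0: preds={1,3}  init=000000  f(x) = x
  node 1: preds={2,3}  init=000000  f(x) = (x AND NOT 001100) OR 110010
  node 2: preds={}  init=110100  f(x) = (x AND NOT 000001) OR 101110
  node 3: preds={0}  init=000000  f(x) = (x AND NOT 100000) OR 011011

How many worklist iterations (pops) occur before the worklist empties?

8

Iteration log — 8 steps:
  step 1. node 0  ⊔preds=000000  new=000000  stable
  step 2. node 1  ⊔preds=110100  new=110010  old=000000  +wl: 0
  step 3. node 2  ⊔preds=000000  new=111110  old=110100  +wl: 1
  step 4. node 3  ⊔preds=000000  new=011011  old=000000  +wl: 
  step 5. node 0  ⊔preds=111011  new=111011  old=000000  +wl: 3
  step 6. node 1  ⊔preds=111111  new=110011  old=110010  +wl: 0
  step 7. node 3  ⊔preds=111011  new=011011  stable
  step 8. node 0  ⊔preds=111011  new=111011  stable

Least fixpoint reached:
  node 0: 111011
  node 1: 110011
  node 2: 111110
  node 3: 011011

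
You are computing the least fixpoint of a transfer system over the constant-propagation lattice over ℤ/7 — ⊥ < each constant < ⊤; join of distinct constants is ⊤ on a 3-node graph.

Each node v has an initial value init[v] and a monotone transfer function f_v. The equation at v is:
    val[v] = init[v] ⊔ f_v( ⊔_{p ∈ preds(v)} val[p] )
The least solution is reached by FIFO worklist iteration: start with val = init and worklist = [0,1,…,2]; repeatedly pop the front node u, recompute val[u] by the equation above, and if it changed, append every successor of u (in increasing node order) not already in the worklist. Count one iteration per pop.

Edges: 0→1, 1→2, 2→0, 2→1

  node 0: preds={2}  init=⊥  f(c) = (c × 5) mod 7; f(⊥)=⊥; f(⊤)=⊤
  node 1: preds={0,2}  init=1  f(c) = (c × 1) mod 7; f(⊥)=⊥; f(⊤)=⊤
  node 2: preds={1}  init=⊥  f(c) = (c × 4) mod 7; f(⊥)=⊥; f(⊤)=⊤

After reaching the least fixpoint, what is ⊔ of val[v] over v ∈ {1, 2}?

Iteration log — 8 steps:
  step 1. node 0  ⊔preds=⊥  new=⊥  stable
  step 2. node 1  ⊔preds=⊥  new=1  stable
  step 3. node 2  ⊔preds=1  new=4  old=⊥  +wl: 0,1
  step 4. node 0  ⊔preds=4  new=6  old=⊥  +wl: 
  step 5. node 1  ⊔preds=⊤  new=⊤  old=1  +wl: 2
  step 6. node 2  ⊔preds=⊤  new=⊤  old=4  +wl: 0,1
  step 7. node 0  ⊔preds=⊤  new=⊤  old=6  +wl: 
  step 8. node 1  ⊔preds=⊤  new=⊤  stable

Least fixpoint reached:
  node 0: ⊤
  node 1: ⊤
  node 2: ⊤

⊤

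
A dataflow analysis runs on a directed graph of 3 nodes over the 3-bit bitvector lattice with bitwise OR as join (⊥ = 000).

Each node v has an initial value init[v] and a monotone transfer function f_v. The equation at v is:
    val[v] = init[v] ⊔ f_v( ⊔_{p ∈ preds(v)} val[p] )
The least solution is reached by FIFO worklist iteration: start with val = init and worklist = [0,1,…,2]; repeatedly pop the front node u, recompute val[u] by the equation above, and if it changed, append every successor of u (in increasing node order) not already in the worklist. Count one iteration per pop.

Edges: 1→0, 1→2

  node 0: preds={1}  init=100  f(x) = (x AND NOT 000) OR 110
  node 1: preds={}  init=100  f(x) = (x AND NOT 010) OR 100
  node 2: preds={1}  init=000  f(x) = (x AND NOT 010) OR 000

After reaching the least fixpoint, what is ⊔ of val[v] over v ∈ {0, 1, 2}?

Worklist (3 pops):
  #1 pop 0: in=100 → 110 (was 100); enqueue []
  #2 pop 1: in=000 → 100 (no change)
  #3 pop 2: in=100 → 100 (was 000); enqueue []

Fixpoint:
  val[0] = 110
  val[1] = 100
  val[2] = 100

110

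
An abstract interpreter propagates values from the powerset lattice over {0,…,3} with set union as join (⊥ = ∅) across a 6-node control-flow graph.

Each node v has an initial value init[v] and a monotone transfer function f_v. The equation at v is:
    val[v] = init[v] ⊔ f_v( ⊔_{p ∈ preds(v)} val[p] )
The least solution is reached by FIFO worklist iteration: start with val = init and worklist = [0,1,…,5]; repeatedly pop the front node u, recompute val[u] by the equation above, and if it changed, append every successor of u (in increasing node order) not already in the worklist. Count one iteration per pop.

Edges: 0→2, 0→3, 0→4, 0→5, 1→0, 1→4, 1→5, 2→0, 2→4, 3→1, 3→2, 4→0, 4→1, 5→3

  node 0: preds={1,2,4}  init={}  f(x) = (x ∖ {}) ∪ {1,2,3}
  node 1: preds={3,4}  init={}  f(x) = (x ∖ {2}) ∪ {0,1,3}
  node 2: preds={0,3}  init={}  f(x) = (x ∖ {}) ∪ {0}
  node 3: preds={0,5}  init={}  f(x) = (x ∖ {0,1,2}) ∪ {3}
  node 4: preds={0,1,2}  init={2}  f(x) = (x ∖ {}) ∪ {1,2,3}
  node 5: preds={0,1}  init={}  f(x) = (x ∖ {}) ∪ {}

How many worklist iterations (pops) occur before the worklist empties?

12

Iteration log — 12 steps:
  step 1. node 0  ⊔preds={2}  new={1,2,3}  old={}  +wl: 
  step 2. node 1  ⊔preds={2}  new={0,1,3}  old={}  +wl: 0
  step 3. node 2  ⊔preds={1,2,3}  new={0,1,2,3}  old={}  +wl: 
  step 4. node 3  ⊔preds={1,2,3}  new={3}  old={}  +wl: 1,2
  step 5. node 4  ⊔preds={0,1,2,3}  new={0,1,2,3}  old={2}  +wl: 
  step 6. node 5  ⊔preds={0,1,2,3}  new={0,1,2,3}  old={}  +wl: 3
  step 7. node 0  ⊔preds={0,1,2,3}  new={0,1,2,3}  old={1,2,3}  +wl: 4,5
  step 8. node 1  ⊔preds={0,1,2,3}  new={0,1,3}  stable
  step 9. node 2  ⊔preds={0,1,2,3}  new={0,1,2,3}  stable
  step 10. node 3  ⊔preds={0,1,2,3}  new={3}  stable
  step 11. node 4  ⊔preds={0,1,2,3}  new={0,1,2,3}  stable
  step 12. node 5  ⊔preds={0,1,2,3}  new={0,1,2,3}  stable

Least fixpoint reached:
  node 0: {0,1,2,3}
  node 1: {0,1,3}
  node 2: {0,1,2,3}
  node 3: {3}
  node 4: {0,1,2,3}
  node 5: {0,1,2,3}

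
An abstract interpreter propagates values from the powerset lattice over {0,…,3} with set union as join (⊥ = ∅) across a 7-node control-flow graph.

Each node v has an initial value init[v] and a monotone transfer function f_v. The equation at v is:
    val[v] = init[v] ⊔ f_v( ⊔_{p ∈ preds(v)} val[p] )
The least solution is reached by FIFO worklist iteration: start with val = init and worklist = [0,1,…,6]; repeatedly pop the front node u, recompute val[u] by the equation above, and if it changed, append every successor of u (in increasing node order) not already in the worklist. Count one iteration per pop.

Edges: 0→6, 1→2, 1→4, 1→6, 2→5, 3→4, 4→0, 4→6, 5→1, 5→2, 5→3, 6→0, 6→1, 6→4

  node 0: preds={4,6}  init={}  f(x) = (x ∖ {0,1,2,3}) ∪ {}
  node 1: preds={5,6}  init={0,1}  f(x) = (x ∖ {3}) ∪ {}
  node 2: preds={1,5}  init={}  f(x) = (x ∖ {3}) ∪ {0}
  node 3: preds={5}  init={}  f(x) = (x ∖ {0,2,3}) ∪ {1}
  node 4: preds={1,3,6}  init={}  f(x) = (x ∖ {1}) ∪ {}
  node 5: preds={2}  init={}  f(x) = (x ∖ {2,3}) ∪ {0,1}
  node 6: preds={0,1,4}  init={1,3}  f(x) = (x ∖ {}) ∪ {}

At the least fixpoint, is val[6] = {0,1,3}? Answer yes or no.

Iteration log — 12 steps:
  step 1. node 0  ⊔preds={1,3}  new={}  stable
  step 2. node 1  ⊔preds={1,3}  new={0,1}  stable
  step 3. node 2  ⊔preds={0,1}  new={0,1}  old={}  +wl: 
  step 4. node 3  ⊔preds={}  new={1}  old={}  +wl: 
  step 5. node 4  ⊔preds={0,1,3}  new={0,3}  old={}  +wl: 0
  step 6. node 5  ⊔preds={0,1}  new={0,1}  old={}  +wl: 1,2,3
  step 7. node 6  ⊔preds={0,1,3}  new={0,1,3}  old={1,3}  +wl: 4
  step 8. node 0  ⊔preds={0,1,3}  new={}  stable
  step 9. node 1  ⊔preds={0,1,3}  new={0,1}  stable
  step 10. node 2  ⊔preds={0,1}  new={0,1}  stable
  step 11. node 3  ⊔preds={0,1}  new={1}  stable
  step 12. node 4  ⊔preds={0,1,3}  new={0,3}  stable

Least fixpoint reached:
  node 0: {}
  node 1: {0,1}
  node 2: {0,1}
  node 3: {1}
  node 4: {0,3}
  node 5: {0,1}
  node 6: {0,1,3}

yes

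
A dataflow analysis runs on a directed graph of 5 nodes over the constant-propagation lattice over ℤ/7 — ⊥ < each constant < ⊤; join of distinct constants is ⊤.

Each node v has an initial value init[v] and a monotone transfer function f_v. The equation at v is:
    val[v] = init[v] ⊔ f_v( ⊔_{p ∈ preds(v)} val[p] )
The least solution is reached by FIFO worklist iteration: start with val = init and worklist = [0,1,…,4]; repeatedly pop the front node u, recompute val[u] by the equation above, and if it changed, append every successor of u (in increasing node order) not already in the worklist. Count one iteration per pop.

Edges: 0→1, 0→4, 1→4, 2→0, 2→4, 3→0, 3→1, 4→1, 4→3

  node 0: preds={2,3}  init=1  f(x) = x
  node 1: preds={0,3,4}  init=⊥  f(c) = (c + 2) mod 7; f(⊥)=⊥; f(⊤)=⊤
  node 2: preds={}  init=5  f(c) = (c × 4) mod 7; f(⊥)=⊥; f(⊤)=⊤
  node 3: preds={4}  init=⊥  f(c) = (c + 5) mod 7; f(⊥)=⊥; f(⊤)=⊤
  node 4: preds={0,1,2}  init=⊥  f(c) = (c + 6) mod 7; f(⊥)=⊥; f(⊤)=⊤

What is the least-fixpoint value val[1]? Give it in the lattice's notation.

⊤

Iteration log — 9 steps:
  step 1. node 0  ⊔preds=5  new=⊤  old=1  +wl: 
  step 2. node 1  ⊔preds=⊤  new=⊤  old=⊥  +wl: 
  step 3. node 2  ⊔preds=⊥  new=5  stable
  step 4. node 3  ⊔preds=⊥  new=⊥  stable
  step 5. node 4  ⊔preds=⊤  new=⊤  old=⊥  +wl: 1,3
  step 6. node 1  ⊔preds=⊤  new=⊤  stable
  step 7. node 3  ⊔preds=⊤  new=⊤  old=⊥  +wl: 0,1
  step 8. node 0  ⊔preds=⊤  new=⊤  stable
  step 9. node 1  ⊔preds=⊤  new=⊤  stable

Least fixpoint reached:
  node 0: ⊤
  node 1: ⊤
  node 2: 5
  node 3: ⊤
  node 4: ⊤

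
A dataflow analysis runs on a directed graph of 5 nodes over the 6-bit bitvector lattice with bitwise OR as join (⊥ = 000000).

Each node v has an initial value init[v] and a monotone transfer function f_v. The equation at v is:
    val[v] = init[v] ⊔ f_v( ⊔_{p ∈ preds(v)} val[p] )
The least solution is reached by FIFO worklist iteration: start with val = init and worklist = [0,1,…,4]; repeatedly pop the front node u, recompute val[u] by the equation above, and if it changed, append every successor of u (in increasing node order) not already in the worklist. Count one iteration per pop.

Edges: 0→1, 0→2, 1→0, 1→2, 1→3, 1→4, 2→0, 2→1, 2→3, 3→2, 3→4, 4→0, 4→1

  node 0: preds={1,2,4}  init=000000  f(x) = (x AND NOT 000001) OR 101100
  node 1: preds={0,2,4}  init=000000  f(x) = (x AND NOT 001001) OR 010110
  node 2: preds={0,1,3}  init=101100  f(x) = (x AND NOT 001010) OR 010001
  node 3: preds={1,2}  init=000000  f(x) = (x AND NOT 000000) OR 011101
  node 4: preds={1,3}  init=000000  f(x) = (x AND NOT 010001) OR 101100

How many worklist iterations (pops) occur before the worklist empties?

Iteration log — 8 steps:
  step 1. node 0  ⊔preds=101100  new=101100  old=000000  +wl: 
  step 2. node 1  ⊔preds=101100  new=110110  old=000000  +wl: 0
  step 3. node 2  ⊔preds=111110  new=111101  old=101100  +wl: 1
  step 4. node 3  ⊔preds=111111  new=111111  old=000000  +wl: 2
  step 5. node 4  ⊔preds=111111  new=101110  old=000000  +wl: 
  step 6. node 0  ⊔preds=111111  new=111110  old=101100  +wl: 
  step 7. node 1  ⊔preds=111111  new=110110  stable
  step 8. node 2  ⊔preds=111111  new=111101  stable

Least fixpoint reached:
  node 0: 111110
  node 1: 110110
  node 2: 111101
  node 3: 111111
  node 4: 101110

8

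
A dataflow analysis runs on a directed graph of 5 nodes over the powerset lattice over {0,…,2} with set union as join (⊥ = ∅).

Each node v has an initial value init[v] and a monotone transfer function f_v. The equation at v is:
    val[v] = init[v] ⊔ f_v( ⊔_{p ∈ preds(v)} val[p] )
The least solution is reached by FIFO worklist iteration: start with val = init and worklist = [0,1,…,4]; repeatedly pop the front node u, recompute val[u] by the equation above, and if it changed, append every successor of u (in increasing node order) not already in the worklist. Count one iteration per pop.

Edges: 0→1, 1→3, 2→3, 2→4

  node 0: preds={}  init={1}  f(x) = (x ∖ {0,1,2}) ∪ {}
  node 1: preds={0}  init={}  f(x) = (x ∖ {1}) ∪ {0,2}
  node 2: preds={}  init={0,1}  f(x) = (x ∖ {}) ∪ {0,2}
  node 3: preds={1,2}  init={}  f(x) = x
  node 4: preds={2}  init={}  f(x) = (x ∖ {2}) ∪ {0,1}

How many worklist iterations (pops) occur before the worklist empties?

Trace (5 dequeues):
  [1] u=0 | in {} | out {1} | ==
  [2] u=1 | in {1} | out {0,2} | prev {} | push {}
  [3] u=2 | in {} | out {0,1,2} | prev {0,1} | push {}
  [4] u=3 | in {0,1,2} | out {0,1,2} | prev {} | push {}
  [5] u=4 | in {0,1,2} | out {0,1} | prev {} | push {}

Converged values:
  [0] {1}
  [1] {0,2}
  [2] {0,1,2}
  [3] {0,1,2}
  [4] {0,1}

5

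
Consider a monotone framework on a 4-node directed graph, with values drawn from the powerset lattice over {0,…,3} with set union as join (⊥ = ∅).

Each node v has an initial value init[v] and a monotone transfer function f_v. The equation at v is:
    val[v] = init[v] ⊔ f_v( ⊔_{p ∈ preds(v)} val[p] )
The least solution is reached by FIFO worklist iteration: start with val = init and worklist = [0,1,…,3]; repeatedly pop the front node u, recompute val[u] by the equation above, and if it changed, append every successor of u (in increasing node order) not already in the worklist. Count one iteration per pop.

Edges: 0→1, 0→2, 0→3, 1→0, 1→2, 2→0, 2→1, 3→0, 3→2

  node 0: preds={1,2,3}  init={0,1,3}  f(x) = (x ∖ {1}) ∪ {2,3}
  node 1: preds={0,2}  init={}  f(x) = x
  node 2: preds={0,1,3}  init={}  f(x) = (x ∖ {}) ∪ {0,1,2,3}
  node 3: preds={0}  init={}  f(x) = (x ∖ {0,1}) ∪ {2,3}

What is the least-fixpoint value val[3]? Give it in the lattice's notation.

Trace (7 dequeues):
  [1] u=0 | in {} | out {0,1,2,3} | prev {0,1,3} | push {}
  [2] u=1 | in {0,1,2,3} | out {0,1,2,3} | prev {} | push {0}
  [3] u=2 | in {0,1,2,3} | out {0,1,2,3} | prev {} | push {1}
  [4] u=3 | in {0,1,2,3} | out {2,3} | prev {} | push {2}
  [5] u=0 | in {0,1,2,3} | out {0,1,2,3} | ==
  [6] u=1 | in {0,1,2,3} | out {0,1,2,3} | ==
  [7] u=2 | in {0,1,2,3} | out {0,1,2,3} | ==

Converged values:
  [0] {0,1,2,3}
  [1] {0,1,2,3}
  [2] {0,1,2,3}
  [3] {2,3}

{2,3}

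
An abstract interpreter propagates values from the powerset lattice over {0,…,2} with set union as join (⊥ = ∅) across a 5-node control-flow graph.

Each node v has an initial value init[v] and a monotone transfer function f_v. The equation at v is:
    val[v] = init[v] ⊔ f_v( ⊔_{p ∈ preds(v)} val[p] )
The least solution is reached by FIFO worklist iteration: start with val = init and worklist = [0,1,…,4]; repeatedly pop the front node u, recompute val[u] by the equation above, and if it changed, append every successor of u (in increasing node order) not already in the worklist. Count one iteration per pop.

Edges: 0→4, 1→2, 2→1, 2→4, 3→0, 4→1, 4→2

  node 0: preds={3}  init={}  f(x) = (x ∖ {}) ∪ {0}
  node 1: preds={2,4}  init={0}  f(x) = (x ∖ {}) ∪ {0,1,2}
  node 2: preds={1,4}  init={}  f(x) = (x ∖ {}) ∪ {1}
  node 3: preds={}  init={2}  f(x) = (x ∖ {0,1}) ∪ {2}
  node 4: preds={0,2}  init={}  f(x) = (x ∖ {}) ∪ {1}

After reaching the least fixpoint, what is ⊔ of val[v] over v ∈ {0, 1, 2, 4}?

{0,1,2}

Worklist (7 pops):
  #1 pop 0: in={2} → {0,2} (was {}); enqueue []
  #2 pop 1: in={} → {0,1,2} (was {0}); enqueue []
  #3 pop 2: in={0,1,2} → {0,1,2} (was {}); enqueue [1]
  #4 pop 3: in={} → {2} (no change)
  #5 pop 4: in={0,1,2} → {0,1,2} (was {}); enqueue [2]
  #6 pop 1: in={0,1,2} → {0,1,2} (no change)
  #7 pop 2: in={0,1,2} → {0,1,2} (no change)

Fixpoint:
  val[0] = {0,2}
  val[1] = {0,1,2}
  val[2] = {0,1,2}
  val[3] = {2}
  val[4] = {0,1,2}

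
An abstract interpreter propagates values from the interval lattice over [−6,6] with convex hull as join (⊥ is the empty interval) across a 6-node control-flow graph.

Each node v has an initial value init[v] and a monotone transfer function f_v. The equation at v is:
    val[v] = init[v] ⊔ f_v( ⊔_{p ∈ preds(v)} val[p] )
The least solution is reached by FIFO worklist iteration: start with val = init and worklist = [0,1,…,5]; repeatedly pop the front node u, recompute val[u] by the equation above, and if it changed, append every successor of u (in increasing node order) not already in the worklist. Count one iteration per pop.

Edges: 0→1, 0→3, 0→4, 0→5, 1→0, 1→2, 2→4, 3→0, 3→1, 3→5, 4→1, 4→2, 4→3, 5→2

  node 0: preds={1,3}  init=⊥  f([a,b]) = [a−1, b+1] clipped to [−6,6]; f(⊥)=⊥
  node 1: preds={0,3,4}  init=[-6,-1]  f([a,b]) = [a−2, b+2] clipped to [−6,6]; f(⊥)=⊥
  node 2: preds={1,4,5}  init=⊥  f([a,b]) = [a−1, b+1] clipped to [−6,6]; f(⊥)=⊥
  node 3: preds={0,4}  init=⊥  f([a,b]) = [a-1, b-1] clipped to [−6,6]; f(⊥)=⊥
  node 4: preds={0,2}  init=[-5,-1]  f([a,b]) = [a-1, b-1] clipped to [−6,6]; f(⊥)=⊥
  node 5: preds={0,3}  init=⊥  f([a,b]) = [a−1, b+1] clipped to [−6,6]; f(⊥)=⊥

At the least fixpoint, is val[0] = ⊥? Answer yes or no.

no

Worklist (21 pops):
  #1 pop 0: in=[-6,-1] → [-6,0] (was ⊥); enqueue []
  #2 pop 1: in=[-6,0] → [-6,2] (was [-6,-1]); enqueue [0]
  #3 pop 2: in=[-6,2] → [-6,3] (was ⊥); enqueue []
  #4 pop 3: in=[-6,0] → [-6,-1] (was ⊥); enqueue [1]
  #5 pop 4: in=[-6,3] → [-6,2] (was [-5,-1]); enqueue [2,3]
  #6 pop 5: in=[-6,0] → [-6,1] (was ⊥); enqueue []
  #7 pop 0: in=[-6,2] → [-6,3] (was [-6,0]); enqueue [4,5]
  #8 pop 1: in=[-6,3] → [-6,5] (was [-6,2]); enqueue [0]
  #9 pop 2: in=[-6,5] → [-6,6] (was [-6,3]); enqueue []
  #10 pop 3: in=[-6,3] → [-6,2] (was [-6,-1]); enqueue [1]
  #11 pop 4: in=[-6,6] → [-6,5] (was [-6,2]); enqueue [2,3]
  #12 pop 5: in=[-6,3] → [-6,4] (was [-6,1]); enqueue []
  #13 pop 0: in=[-6,5] → [-6,6] (was [-6,3]); enqueue [4,5]
  #14 pop 1: in=[-6,6] → [-6,6] (was [-6,5]); enqueue [0]
  #15 pop 2: in=[-6,6] → [-6,6] (no change)
  #16 pop 3: in=[-6,6] → [-6,5] (was [-6,2]); enqueue [1]
  #17 pop 4: in=[-6,6] → [-6,5] (no change)
  #18 pop 5: in=[-6,6] → [-6,6] (was [-6,4]); enqueue [2]
  #19 pop 0: in=[-6,6] → [-6,6] (no change)
  #20 pop 1: in=[-6,6] → [-6,6] (no change)
  #21 pop 2: in=[-6,6] → [-6,6] (no change)

Fixpoint:
  val[0] = [-6,6]
  val[1] = [-6,6]
  val[2] = [-6,6]
  val[3] = [-6,5]
  val[4] = [-6,5]
  val[5] = [-6,6]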